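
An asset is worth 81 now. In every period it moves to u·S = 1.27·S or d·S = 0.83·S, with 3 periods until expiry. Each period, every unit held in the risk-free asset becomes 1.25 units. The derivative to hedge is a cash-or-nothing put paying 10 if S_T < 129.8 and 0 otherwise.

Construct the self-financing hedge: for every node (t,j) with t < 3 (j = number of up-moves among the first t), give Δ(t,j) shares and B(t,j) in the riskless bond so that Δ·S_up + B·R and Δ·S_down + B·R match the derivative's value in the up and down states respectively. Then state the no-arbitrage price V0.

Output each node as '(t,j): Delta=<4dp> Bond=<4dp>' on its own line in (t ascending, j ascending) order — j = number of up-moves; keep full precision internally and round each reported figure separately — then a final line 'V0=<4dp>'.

(0,0): Delta=-0.1636 Bond=13.9201
(1,0): Delta=0.0000 Bond=6.4000
(1,1): Delta=-0.1687 Bond=17.9240
(2,0): Delta=0.0000 Bond=8.0000
(2,1): Delta=0.0000 Bond=8.0000
(2,2): Delta=-0.1740 Bond=23.0909
V0=0.6669

No-arbitrage ⇒ martingale measure with p* = (R−d)/(u−d) = 0.9545.
Terminal values V(3,·): V(3,0)=10.0000, V(3,1)=10.0000, V(3,2)=10.0000, V(3,3)=0.0000
(2,0): S=55.8009. Δ = (V_up−V_dn)/(S_up−S_dn) = (10.0000−10.0000)/(70.8671−46.3147) = 0.0000. V = [p*·10.0000 + (1−p*)·10.0000]/1.25 = 8.0000. B = V − Δ·S = 8.0000.
(2,1): S=85.3821. Δ = (V_up−V_dn)/(S_up−S_dn) = (10.0000−10.0000)/(108.4353−70.8671) = 0.0000. V = [p*·10.0000 + (1−p*)·10.0000]/1.25 = 8.0000. B = V − Δ·S = 8.0000.
(2,2): S=130.6449. Δ = (V_up−V_dn)/(S_up−S_dn) = (0.0000−10.0000)/(165.9190−108.4353) = -0.1740. V = [p*·0.0000 + (1−p*)·10.0000]/1.25 = 0.3636. B = V − Δ·S = 23.0909.
(1,0): S=67.2300. Δ = (V_up−V_dn)/(S_up−S_dn) = (8.0000−8.0000)/(85.3821−55.8009) = 0.0000. V = [p*·8.0000 + (1−p*)·8.0000]/1.25 = 6.4000. B = V − Δ·S = 6.4000.
(1,1): S=102.8700. Δ = (V_up−V_dn)/(S_up−S_dn) = (0.3636−8.0000)/(130.6449−85.3821) = -0.1687. V = [p*·0.3636 + (1−p*)·8.0000]/1.25 = 0.5686. B = V − Δ·S = 17.9240.
(0,0): S=81.0000. Δ = (V_up−V_dn)/(S_up−S_dn) = (0.5686−6.4000)/(102.8700−67.2300) = -0.1636. V = [p*·0.5686 + (1−p*)·6.4000]/1.25 = 0.6669. B = V − Δ·S = 13.9201.
The time-0 hedge costs 0.6669, which is the no-arbitrage price.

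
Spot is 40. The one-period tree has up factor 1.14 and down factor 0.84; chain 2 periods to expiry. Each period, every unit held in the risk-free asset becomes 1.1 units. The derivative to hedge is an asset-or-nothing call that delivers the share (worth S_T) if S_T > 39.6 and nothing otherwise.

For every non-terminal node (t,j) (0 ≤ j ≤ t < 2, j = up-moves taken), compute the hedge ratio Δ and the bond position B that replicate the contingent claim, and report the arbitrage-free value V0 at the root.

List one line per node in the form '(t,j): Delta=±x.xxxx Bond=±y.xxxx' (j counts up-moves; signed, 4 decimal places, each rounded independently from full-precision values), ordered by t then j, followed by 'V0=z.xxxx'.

No-arbitrage ⇒ martingale measure with p* = (R−d)/(u−d) = 0.8667.
Terminal values V(2,·): V(2,0)=0.0000, V(2,1)=0.0000, V(2,2)=51.9840
  t=1,j=0: stock 33.6000 → up 38.3040 (V=0.0000), down 28.2240 (V=0.0000). Price 0.0000; hedge Δ=0.0000, bond B=0.0000.
  t=1,j=1: stock 45.6000 → up 51.9840 (V=51.9840), down 38.3040 (V=0.0000). Price 40.9571; hedge Δ=3.8000, bond B=-132.3229.
  t=0,j=0: stock 40.0000 → up 45.6000 (V=40.9571), down 33.6000 (V=0.0000). Price 32.2692; hedge Δ=3.4131, bond B=-104.2544.
The time-0 hedge costs 32.2692, which is the no-arbitrage price.

(0,0): Delta=3.4131 Bond=-104.2544
(1,0): Delta=0.0000 Bond=0.0000
(1,1): Delta=3.8000 Bond=-132.3229
V0=32.2692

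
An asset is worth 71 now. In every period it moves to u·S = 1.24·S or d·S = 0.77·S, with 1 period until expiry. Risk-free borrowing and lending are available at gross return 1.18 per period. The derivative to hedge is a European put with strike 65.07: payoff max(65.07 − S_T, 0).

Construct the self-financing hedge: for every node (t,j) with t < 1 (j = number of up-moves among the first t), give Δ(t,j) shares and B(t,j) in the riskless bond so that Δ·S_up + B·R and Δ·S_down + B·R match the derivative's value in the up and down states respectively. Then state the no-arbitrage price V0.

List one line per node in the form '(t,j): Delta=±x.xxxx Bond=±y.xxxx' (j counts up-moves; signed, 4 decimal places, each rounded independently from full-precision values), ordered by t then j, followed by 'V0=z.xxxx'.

(0,0): Delta=-0.3117 Bond=23.2528
V0=1.1251

The replicating-portfolio and risk-neutral prices coincide; use p* = (1.18−0.77)/(1.24−0.77) = 0.8723 for the latter.
Payoff layer (t=1): V(1,0)=10.4000, V(1,1)=0.0000
(0,0): S=71.0000. Δ = (V_up−V_dn)/(S_up−S_dn) = (0.0000−10.4000)/(88.0400−54.6700) = -0.3117. V = [p*·0.0000 + (1−p*)·10.4000]/1.18 = 1.1251. B = V − Δ·S = 23.2528.
Check: Δ(0,0)·S0 + B(0,0) = 1.1251 = V0.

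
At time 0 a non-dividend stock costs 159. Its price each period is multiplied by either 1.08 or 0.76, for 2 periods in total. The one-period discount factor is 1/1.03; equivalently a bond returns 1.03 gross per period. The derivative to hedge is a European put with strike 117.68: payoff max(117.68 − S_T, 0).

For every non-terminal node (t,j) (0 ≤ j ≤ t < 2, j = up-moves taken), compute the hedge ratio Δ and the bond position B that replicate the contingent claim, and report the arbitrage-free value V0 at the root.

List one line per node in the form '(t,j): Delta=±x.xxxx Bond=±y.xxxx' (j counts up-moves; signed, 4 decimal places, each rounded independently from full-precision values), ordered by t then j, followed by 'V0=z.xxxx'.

(0,0): Delta=-0.0770 Bond=12.8451
(1,0): Delta=-0.6683 Bond=84.6751
(1,1): Delta=0.0000 Bond=0.0000
V0=0.5947

Risk-neutral probability p* = (R−d)/(u−d) = (1.03−0.76)/(1.08−0.76) = 0.8437.
Payoff layer (t=2): V(2,0)=25.8416, V(2,1)=0.0000, V(2,2)=0.0000
Node (1,0) S=120.8400: V=(p*·0.0000+(1−p*)·25.8416)/1.03=3.9201; Δ=(0.0000−25.8416)/(130.5072−91.8384)=-0.6683; B=V−Δ·S=84.6751
Node (1,1) S=171.7200: V=(p*·0.0000+(1−p*)·0.0000)/1.03=0.0000; Δ=(0.0000−0.0000)/(185.4576−130.5072)=0.0000; B=V−Δ·S=0.0000
Node (0,0) S=159.0000: V=(p*·0.0000+(1−p*)·3.9201)/1.03=0.5947; Δ=(0.0000−3.9201)/(171.7200−120.8400)=-0.0770; B=V−Δ·S=12.8451
Self-financing check: at every node Δ·S+B equals the discounted successor values.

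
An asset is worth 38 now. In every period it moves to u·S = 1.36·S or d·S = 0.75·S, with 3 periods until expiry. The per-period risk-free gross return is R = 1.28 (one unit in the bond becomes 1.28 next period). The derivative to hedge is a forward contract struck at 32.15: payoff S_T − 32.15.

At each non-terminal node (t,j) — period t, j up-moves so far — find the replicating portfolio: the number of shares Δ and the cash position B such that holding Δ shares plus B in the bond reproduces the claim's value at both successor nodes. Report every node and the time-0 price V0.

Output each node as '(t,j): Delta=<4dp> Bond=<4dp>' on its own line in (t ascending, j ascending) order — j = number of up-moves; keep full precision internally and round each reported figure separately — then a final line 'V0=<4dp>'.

(0,0): Delta=1.0000 Bond=-15.3303
(1,0): Delta=1.0000 Bond=-19.6228
(1,1): Delta=1.0000 Bond=-19.6228
(2,0): Delta=1.0000 Bond=-25.1172
(2,1): Delta=1.0000 Bond=-25.1172
(2,2): Delta=1.0000 Bond=-25.1172
V0=22.6697

No-arbitrage ⇒ martingale measure with p* = (R−d)/(u−d) = 0.8689.
At expiry t=3: V(3,0)=-16.1187, V(3,1)=-3.0800, V(3,2)=20.5636, V(3,3)=63.4373
(2,0): S=21.3750. Δ = (V_up−V_dn)/(S_up−S_dn) = (-3.0800−-16.1187)/(29.0700−16.0312) = 1.0000. V = [p*·-3.0800 + (1−p*)·-16.1187]/1.28 = -3.7422. B = V − Δ·S = -25.1172.
(2,1): S=38.7600. Δ = (V_up−V_dn)/(S_up−S_dn) = (20.5636−-3.0800)/(52.7136−29.0700) = 1.0000. V = [p*·20.5636 + (1−p*)·-3.0800]/1.28 = 13.6428. B = V − Δ·S = -25.1172.
(2,2): S=70.2848. Δ = (V_up−V_dn)/(S_up−S_dn) = (63.4373−20.5636)/(95.5873−52.7136) = 1.0000. V = [p*·63.4373 + (1−p*)·20.5636]/1.28 = 45.1676. B = V − Δ·S = -25.1172.
(1,0): S=28.5000. Δ = (V_up−V_dn)/(S_up−S_dn) = (13.6428−-3.7422)/(38.7600−21.3750) = 1.0000. V = [p*·13.6428 + (1−p*)·-3.7422]/1.28 = 8.8772. B = V − Δ·S = -19.6228.
(1,1): S=51.6800. Δ = (V_up−V_dn)/(S_up−S_dn) = (45.1676−13.6428)/(70.2848−38.7600) = 1.0000. V = [p*·45.1676 + (1−p*)·13.6428]/1.28 = 32.0572. B = V − Δ·S = -19.6228.
(0,0): S=38.0000. Δ = (V_up−V_dn)/(S_up−S_dn) = (32.0572−8.8772)/(51.6800−28.5000) = 1.0000. V = [p*·32.0572 + (1−p*)·8.8772]/1.28 = 22.6697. B = V − Δ·S = -15.3303.
Root portfolio cost Δ·38+B reproduces V0=22.6697.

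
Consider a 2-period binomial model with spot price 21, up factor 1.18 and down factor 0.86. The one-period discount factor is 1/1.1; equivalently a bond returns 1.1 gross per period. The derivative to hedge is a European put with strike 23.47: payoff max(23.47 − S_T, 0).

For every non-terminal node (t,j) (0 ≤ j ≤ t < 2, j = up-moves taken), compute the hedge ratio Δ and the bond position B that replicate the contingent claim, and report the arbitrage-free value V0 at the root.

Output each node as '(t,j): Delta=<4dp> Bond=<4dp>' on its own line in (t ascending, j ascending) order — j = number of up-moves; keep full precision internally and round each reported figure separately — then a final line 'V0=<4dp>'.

The replicating-portfolio and risk-neutral prices coincide; use p* = (1.1−0.86)/(1.18−0.86) = 0.7500 for the latter.
Terminal payoffs: V(2,0)=7.9384, V(2,1)=2.1592, V(2,2)=0.0000
(1,0): S=18.0600. Δ = (V_up−V_dn)/(S_up−S_dn) = (2.1592−7.9384)/(21.3108−15.5316) = -1.0000. V = [p*·2.1592 + (1−p*)·7.9384]/1.1 = 3.2764. B = V − Δ·S = 21.3364.
(1,1): S=24.7800. Δ = (V_up−V_dn)/(S_up−S_dn) = (0.0000−2.1592)/(29.2404−21.3108) = -0.2723. V = [p*·0.0000 + (1−p*)·2.1592]/1.1 = 0.4907. B = V − Δ·S = 7.2382.
(0,0): S=21.0000. Δ = (V_up−V_dn)/(S_up−S_dn) = (0.4907−3.2764)/(24.7800−18.0600) = -0.4145. V = [p*·0.4907 + (1−p*)·3.2764]/1.1 = 1.0792. B = V − Δ·S = 9.7843.
The time-0 hedge costs 1.0792, which is the no-arbitrage price.

(0,0): Delta=-0.4145 Bond=9.7843
(1,0): Delta=-1.0000 Bond=21.3364
(1,1): Delta=-0.2723 Bond=7.2382
V0=1.0792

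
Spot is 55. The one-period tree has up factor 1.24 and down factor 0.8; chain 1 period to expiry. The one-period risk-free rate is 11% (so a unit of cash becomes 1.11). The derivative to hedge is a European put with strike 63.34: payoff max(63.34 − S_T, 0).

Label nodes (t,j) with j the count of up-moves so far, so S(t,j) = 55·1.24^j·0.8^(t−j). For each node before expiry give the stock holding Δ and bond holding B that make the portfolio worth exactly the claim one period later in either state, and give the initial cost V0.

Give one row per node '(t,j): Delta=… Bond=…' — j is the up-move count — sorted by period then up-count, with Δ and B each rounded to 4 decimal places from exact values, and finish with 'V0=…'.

(0,0): Delta=-0.7992 Bond=49.1024
V0=5.1478

The replicating-portfolio and risk-neutral prices coincide; use p* = (1.11−0.8)/(1.24−0.8) = 0.7045 for the latter.
Terminal payoffs: V(1,0)=19.3400, V(1,1)=0.0000
(0,0): S=55.0000. Δ = (V_up−V_dn)/(S_up−S_dn) = (0.0000−19.3400)/(68.2000−44.0000) = -0.7992. V = [p*·0.0000 + (1−p*)·19.3400]/1.11 = 5.1478. B = V − Δ·S = 49.1024.
Root portfolio cost Δ·55+B reproduces V0=5.1478.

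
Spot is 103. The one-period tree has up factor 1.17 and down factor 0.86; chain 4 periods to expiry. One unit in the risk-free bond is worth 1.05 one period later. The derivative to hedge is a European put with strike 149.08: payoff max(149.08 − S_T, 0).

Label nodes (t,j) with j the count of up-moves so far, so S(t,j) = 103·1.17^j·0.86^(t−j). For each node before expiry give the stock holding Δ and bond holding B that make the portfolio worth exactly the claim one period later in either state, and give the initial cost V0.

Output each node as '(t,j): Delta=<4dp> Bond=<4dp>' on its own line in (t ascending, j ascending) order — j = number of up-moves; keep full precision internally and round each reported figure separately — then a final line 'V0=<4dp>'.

Under the risk-neutral measure, an up-move has probability p* = (R−d)/(u−d) = 0.6129 and values discount at R = 1.05.
At expiry t=4: V(4,0)=92.7382, V(4,1)=72.4289, V(4,2)=44.7988, V(4,3)=7.2091, V(4,4)=0.0000
  t=3,j=0: stock 65.5138 → up 76.6511 (V=72.4289), down 56.3418 (V=92.7382). Price 76.4672; hedge Δ=-1.0000, bond B=141.9810.
  t=3,j=1: stock 89.1292 → up 104.2812 (V=44.7988), down 76.6511 (V=72.4289). Price 52.8518; hedge Δ=-1.0000, bond B=141.9810.
  t=3,j=2: stock 121.2572 → up 141.8709 (V=7.2091), down 104.2812 (V=44.7988). Price 20.7238; hedge Δ=-1.0000, bond B=141.9810.
  t=3,j=3: stock 164.9661 → up 193.0104 (V=0.0000), down 141.8709 (V=7.2091). Price 2.6577; hedge Δ=-0.1410, bond B=25.9130.
  t=2,j=0: stock 76.1788 → up 89.1292 (V=52.8518), down 65.5138 (V=76.4672). Price 59.0412; hedge Δ=-1.0000, bond B=135.2200.
  t=2,j=1: stock 103.6386 → up 121.2572 (V=20.7238), down 89.1292 (V=52.8518). Price 31.5814; hedge Δ=-1.0000, bond B=135.2200.
  t=2,j=2: stock 140.9967 → up 164.9661 (V=2.6577), down 121.2572 (V=20.7238). Price 9.1915; hedge Δ=-0.4133, bond B=67.4691.
  t=1,j=0: stock 88.5800 → up 103.6386 (V=31.5814), down 76.1788 (V=59.0412). Price 40.2009; hedge Δ=-1.0000, bond B=128.7809.
  t=1,j=1: stock 120.5100 → up 140.9967 (V=9.1915), down 103.6386 (V=31.5814). Price 17.0081; hedge Δ=-0.5993, bond B=89.2335.
  t=0,j=0: stock 103.0000 → up 120.5100 (V=17.0081), down 88.5800 (V=40.2009). Price 24.7485; hedge Δ=-0.7264, bond B=99.5640.
Self-financing check: at every node Δ·S+B equals the discounted successor values.

(0,0): Delta=-0.7264 Bond=99.5640
(1,0): Delta=-1.0000 Bond=128.7809
(1,1): Delta=-0.5993 Bond=89.2335
(2,0): Delta=-1.0000 Bond=135.2200
(2,1): Delta=-1.0000 Bond=135.2200
(2,2): Delta=-0.4133 Bond=67.4691
(3,0): Delta=-1.0000 Bond=141.9810
(3,1): Delta=-1.0000 Bond=141.9810
(3,2): Delta=-1.0000 Bond=141.9810
(3,3): Delta=-0.1410 Bond=25.9130
V0=24.7485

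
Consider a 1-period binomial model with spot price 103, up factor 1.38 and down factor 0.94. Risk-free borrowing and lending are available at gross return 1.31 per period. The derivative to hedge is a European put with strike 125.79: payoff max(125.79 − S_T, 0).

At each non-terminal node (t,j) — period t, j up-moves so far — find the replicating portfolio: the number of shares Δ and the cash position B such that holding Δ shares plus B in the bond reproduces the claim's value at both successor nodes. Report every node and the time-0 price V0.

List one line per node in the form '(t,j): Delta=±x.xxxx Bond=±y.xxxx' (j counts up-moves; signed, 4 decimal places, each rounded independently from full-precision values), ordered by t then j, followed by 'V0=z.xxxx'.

(0,0): Delta=-0.6392 Bond=69.3591
V0=3.5182

Under the risk-neutral measure, an up-move has probability p* = (R−d)/(u−d) = 0.8409 and values discount at R = 1.31.
Payoff layer (t=1): V(1,0)=28.9700, V(1,1)=0.0000
Node (0,0) S=103.0000: V=(p*·0.0000+(1−p*)·28.9700)/1.31=3.5182; Δ=(0.0000−28.9700)/(142.1400−96.8200)=-0.6392; B=V−Δ·S=69.3591
Self-financing check: at every node Δ·S+B equals the discounted successor values.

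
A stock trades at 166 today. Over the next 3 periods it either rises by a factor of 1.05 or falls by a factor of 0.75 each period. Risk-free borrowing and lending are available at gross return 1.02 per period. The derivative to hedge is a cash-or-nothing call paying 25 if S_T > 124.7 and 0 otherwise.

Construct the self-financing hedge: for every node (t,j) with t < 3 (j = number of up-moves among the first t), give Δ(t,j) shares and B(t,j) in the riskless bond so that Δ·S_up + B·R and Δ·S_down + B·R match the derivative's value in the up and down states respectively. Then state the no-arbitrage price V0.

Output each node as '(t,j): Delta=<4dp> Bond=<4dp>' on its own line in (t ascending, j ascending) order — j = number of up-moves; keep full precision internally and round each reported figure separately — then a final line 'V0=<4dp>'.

(0,0): Delta=0.0869 Bond=8.4809
(1,0): Delta=0.5906 Bond=-54.0657
(1,1): Delta=0.0469 Bond=15.6190
(2,0): Delta=0.0000 Bond=0.0000
(2,1): Delta=0.6375 Bond=-61.2745
(2,2): Delta=0.0000 Bond=24.5098
V0=22.8984

Under the risk-neutral measure, an up-move has probability p* = (R−d)/(u−d) = 0.9000 and values discount at R = 1.02.
At expiry t=3: V(3,0)=0.0000, V(3,1)=0.0000, V(3,2)=25.0000, V(3,3)=25.0000
Node (2,0) S=93.3750: V=(p*·0.0000+(1−p*)·0.0000)/1.02=0.0000; Δ=(0.0000−0.0000)/(98.0438−70.0312)=0.0000; B=V−Δ·S=0.0000
Node (2,1) S=130.7250: V=(p*·25.0000+(1−p*)·0.0000)/1.02=22.0588; Δ=(25.0000−0.0000)/(137.2613−98.0438)=0.6375; B=V−Δ·S=-61.2745
Node (2,2) S=183.0150: V=(p*·25.0000+(1−p*)·25.0000)/1.02=24.5098; Δ=(25.0000−25.0000)/(192.1658−137.2613)=0.0000; B=V−Δ·S=24.5098
Node (1,0) S=124.5000: V=(p*·22.0588+(1−p*)·0.0000)/1.02=19.4637; Δ=(22.0588−0.0000)/(130.7250−93.3750)=0.5906; B=V−Δ·S=-54.0657
Node (1,1) S=174.3000: V=(p*·24.5098+(1−p*)·22.0588)/1.02=23.7889; Δ=(24.5098−22.0588)/(183.0150−130.7250)=0.0469; B=V−Δ·S=15.6190
Node (0,0) S=166.0000: V=(p*·23.7889+(1−p*)·19.4637)/1.02=22.8984; Δ=(23.7889−19.4637)/(174.3000−124.5000)=0.0869; B=V−Δ·S=8.4809
Root portfolio cost Δ·166+B reproduces V0=22.8984.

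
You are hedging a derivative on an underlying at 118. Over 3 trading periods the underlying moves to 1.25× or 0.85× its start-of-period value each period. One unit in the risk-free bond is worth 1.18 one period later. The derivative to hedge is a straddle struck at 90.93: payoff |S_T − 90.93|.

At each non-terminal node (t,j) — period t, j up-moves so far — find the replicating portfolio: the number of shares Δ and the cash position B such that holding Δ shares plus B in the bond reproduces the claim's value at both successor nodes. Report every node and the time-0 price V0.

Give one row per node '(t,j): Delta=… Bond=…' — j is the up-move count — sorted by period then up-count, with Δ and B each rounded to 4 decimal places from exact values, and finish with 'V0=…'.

Since d<R<u, set p* = (R−d)/(u−d) = 0.8250; price each node as the discounted p*-expectation of its children.
Payoff layer (t=3): V(3,0)=18.4633, V(3,1)=15.6387, V(3,2)=65.7887, V(3,3)=139.5387
  t=2,j=0: stock 85.2550 → up 106.5687 (V=15.6387), down 72.4667 (V=18.4633). Price 13.6721; hedge Δ=-0.0828, bond B=20.7333.
  t=2,j=1: stock 125.3750 → up 156.7188 (V=65.7887), down 106.5687 (V=15.6387). Price 48.3157; hedge Δ=1.0000, bond B=-77.0593.
  t=2,j=2: stock 184.3750 → up 230.4688 (V=139.5387), down 156.7188 (V=65.7887). Price 107.3157; hedge Δ=1.0000, bond B=-77.0593.
  t=1,j=0: stock 100.3000 → up 125.3750 (V=48.3157), down 85.2550 (V=13.6721). Price 35.8077; hedge Δ=0.8635, bond B=-50.8014.
  t=1,j=1: stock 147.5000 → up 184.3750 (V=107.3157), down 125.3750 (V=48.3157). Price 82.1955; hedge Δ=1.0000, bond B=-65.3045.
  t=0,j=0: stock 118.0000 → up 147.5000 (V=82.1955), down 100.3000 (V=35.8077). Price 62.7776; hedge Δ=0.9828, bond B=-53.1919.
The time-0 hedge costs 62.7776, which is the no-arbitrage price.

(0,0): Delta=0.9828 Bond=-53.1919
(1,0): Delta=0.8635 Bond=-50.8014
(1,1): Delta=1.0000 Bond=-65.3045
(2,0): Delta=-0.0828 Bond=20.7333
(2,1): Delta=1.0000 Bond=-77.0593
(2,2): Delta=1.0000 Bond=-77.0593
V0=62.7776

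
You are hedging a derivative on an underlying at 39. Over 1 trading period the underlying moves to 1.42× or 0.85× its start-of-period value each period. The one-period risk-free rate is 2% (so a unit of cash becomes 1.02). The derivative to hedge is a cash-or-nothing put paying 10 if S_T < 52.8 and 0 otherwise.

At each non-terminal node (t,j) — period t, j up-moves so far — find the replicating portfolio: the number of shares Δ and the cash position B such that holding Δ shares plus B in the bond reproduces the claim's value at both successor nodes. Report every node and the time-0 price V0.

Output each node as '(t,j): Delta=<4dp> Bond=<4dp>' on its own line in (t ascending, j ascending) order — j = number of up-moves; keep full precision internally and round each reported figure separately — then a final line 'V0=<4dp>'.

Under the risk-neutral measure, an up-move has probability p* = (R−d)/(u−d) = 0.2982 and values discount at R = 1.02.
Payoff layer (t=1): V(1,0)=10.0000, V(1,1)=0.0000
(0,0): S=39.0000. Δ = (V_up−V_dn)/(S_up−S_dn) = (0.0000−10.0000)/(55.3800−33.1500) = -0.4498. V = [p*·0.0000 + (1−p*)·10.0000]/1.02 = 6.8799. B = V − Δ·S = 24.4238.
The time-0 hedge costs 6.8799, which is the no-arbitrage price.

(0,0): Delta=-0.4498 Bond=24.4238
V0=6.8799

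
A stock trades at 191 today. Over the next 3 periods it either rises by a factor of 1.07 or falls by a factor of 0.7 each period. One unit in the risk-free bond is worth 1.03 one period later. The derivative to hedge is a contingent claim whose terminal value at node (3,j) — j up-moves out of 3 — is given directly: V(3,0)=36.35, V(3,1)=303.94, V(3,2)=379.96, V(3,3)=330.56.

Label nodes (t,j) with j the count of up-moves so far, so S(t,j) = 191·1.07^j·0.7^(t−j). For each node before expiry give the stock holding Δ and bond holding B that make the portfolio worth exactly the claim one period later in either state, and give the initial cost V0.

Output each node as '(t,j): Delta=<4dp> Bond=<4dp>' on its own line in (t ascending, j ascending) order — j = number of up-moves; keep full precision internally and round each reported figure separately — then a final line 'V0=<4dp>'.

(0,0): Delta=-0.2869 Bond=367.8660
(1,0): Delta=1.8984 Bond=86.7265
(1,1): Delta=-0.4602 Bond=414.3172
(2,0): Delta=7.7275 Bond=-456.2149
(2,1): Delta=1.4362 Bond=155.4547
(2,2): Delta=-0.6106 Bond=459.6305
V0=313.0705

The replicating-portfolio and risk-neutral prices coincide; use p* = (1.03−0.7)/(1.07−0.7) = 0.8919 for the latter.
Terminal values V(3,·): V(3,0)=36.3500, V(3,1)=303.9400, V(3,2)=379.9600, V(3,3)=330.5600
  t=2,j=0: stock 93.5900 → up 100.1413 (V=303.9400), down 65.5130 (V=36.3500). Price 267.0013; hedge Δ=7.7275, bond B=-456.2149.
  t=2,j=1: stock 143.0590 → up 153.0731 (V=379.9600), down 100.1413 (V=303.9400). Price 360.9142; hedge Δ=1.4362, bond B=155.4547.
  t=2,j=2: stock 218.6759 → up 233.9832 (V=330.5600), down 153.0731 (V=379.9600). Price 326.1170; hedge Δ=-0.6106, bond B=459.6305.
  t=1,j=0: stock 133.7000 → up 143.0590 (V=360.9142), down 93.5900 (V=267.0013). Price 340.5451; hedge Δ=1.8984, bond B=86.7265.
  t=1,j=1: stock 204.3700 → up 218.6759 (V=326.1170), down 143.0590 (V=360.9142). Price 320.2708; hedge Δ=-0.4602, bond B=414.3172.
  t=0,j=0: stock 191.0000 → up 204.3700 (V=320.2708), down 133.7000 (V=340.5451). Price 313.0705; hedge Δ=-0.2869, bond B=367.8660.
The time-0 hedge costs 313.0705, which is the no-arbitrage price.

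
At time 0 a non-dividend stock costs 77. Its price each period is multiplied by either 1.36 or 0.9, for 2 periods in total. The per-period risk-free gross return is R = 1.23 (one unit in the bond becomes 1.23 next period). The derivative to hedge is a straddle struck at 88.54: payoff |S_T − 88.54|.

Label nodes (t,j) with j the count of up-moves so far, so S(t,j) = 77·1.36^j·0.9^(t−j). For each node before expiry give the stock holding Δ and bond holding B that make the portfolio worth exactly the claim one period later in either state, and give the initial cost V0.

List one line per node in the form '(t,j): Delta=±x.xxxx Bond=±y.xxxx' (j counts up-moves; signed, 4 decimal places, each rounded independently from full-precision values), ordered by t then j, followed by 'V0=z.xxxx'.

Since d<R<u, set p* = (R−d)/(u−d) = 0.7174; price each node as the discounted p*-expectation of its children.
Terminal payoffs: V(2,0)=26.1700, V(2,1)=5.7080, V(2,2)=53.8792
Node (1,0) S=69.3000: V=(p*·5.7080+(1−p*)·26.1700)/1.23=9.3421; Δ=(5.7080−26.1700)/(94.2480−62.3700)=-0.6419; B=V−Δ·S=53.8247
Node (1,1) S=104.7200: V=(p*·53.8792+(1−p*)·5.7080)/1.23=32.7363; Δ=(53.8792−5.7080)/(142.4192−94.2480)=1.0000; B=V−Δ·S=-71.9837
Node (0,0) S=77.0000: V=(p*·32.7363+(1−p*)·9.3421)/1.23=21.2397; Δ=(32.7363−9.3421)/(104.7200−69.3000)=0.6605; B=V−Δ·S=-29.6172
Self-financing check: at every node Δ·S+B equals the discounted successor values.

(0,0): Delta=0.6605 Bond=-29.6172
(1,0): Delta=-0.6419 Bond=53.8247
(1,1): Delta=1.0000 Bond=-71.9837
V0=21.2397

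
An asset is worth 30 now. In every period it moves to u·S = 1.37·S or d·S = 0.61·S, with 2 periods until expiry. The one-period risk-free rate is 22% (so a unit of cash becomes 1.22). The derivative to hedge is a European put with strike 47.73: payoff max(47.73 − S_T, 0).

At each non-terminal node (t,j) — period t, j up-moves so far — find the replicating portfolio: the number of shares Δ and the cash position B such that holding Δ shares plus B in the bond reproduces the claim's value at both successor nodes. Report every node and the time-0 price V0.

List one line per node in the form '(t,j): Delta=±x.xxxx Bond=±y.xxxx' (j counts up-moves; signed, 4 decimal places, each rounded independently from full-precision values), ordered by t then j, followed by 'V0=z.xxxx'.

No-arbitrage ⇒ martingale measure with p* = (R−d)/(u−d) = 0.8026.
Terminal payoffs: V(2,0)=36.5670, V(2,1)=22.6590, V(2,2)=0.0000
(1,0): S=18.3000. Δ = (V_up−V_dn)/(S_up−S_dn) = (22.6590−36.5670)/(25.0710−11.1630) = -1.0000. V = [p*·22.6590 + (1−p*)·36.5670]/1.22 = 20.8230. B = V − Δ·S = 39.1230.
(1,1): S=41.1000. Δ = (V_up−V_dn)/(S_up−S_dn) = (0.0000−22.6590)/(56.3070−25.0710) = -0.7254. V = [p*·0.0000 + (1−p*)·22.6590]/1.22 = 3.6657. B = V − Δ·S = 33.4802.
(0,0): S=30.0000. Δ = (V_up−V_dn)/(S_up−S_dn) = (3.6657−20.8230)/(41.1000−18.3000) = -0.7525. V = [p*·3.6657 + (1−p*)·20.8230]/1.22 = 5.7803. B = V − Δ·S = 28.3556.
Self-financing check: at every node Δ·S+B equals the discounted successor values.

(0,0): Delta=-0.7525 Bond=28.3556
(1,0): Delta=-1.0000 Bond=39.1230
(1,1): Delta=-0.7254 Bond=33.4802
V0=5.7803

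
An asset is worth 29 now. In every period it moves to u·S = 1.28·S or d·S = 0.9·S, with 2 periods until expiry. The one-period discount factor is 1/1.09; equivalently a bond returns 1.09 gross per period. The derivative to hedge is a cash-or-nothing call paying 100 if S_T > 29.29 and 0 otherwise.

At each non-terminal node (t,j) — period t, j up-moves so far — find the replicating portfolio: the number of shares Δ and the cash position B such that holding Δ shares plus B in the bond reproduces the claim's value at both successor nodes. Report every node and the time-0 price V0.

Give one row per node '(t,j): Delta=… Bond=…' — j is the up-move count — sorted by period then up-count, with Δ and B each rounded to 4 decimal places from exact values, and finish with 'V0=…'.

The replicating-portfolio and risk-neutral prices coincide; use p* = (1.09−0.9)/(1.28−0.9) = 0.5000 for the latter.
Terminal payoffs: V(2,0)=0.0000, V(2,1)=100.0000, V(2,2)=100.0000
Node (1,0) S=26.1000: V=(p*·100.0000+(1−p*)·0.0000)/1.09=45.8716; Δ=(100.0000−0.0000)/(33.4080−23.4900)=10.0827; B=V−Δ·S=-217.2863
Node (1,1) S=37.1200: V=(p*·100.0000+(1−p*)·100.0000)/1.09=91.7431; Δ=(100.0000−100.0000)/(47.5136−33.4080)=0.0000; B=V−Δ·S=91.7431
Node (0,0) S=29.0000: V=(p*·91.7431+(1−p*)·45.8716)/1.09=63.1260; Δ=(91.7431−45.8716)/(37.1200−26.1000)=4.1626; B=V−Δ·S=-57.5886
Each (Δ,B) replicates both successor values, so the strategy is self-financing and V0 is arbitrage-free.

(0,0): Delta=4.1626 Bond=-57.5886
(1,0): Delta=10.0827 Bond=-217.2863
(1,1): Delta=0.0000 Bond=91.7431
V0=63.1260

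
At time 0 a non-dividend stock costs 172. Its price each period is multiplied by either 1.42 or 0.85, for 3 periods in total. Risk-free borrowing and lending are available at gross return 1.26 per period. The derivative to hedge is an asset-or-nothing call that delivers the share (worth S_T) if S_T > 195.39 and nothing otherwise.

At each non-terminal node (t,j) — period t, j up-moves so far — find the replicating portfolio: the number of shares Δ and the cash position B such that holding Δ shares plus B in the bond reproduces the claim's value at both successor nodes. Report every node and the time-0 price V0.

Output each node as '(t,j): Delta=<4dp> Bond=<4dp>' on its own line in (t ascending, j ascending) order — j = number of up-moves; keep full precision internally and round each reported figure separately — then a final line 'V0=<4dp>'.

(0,0): Delta=1.4220 Bond=-88.7443
(1,0): Delta=2.0195 Bond=-199.1756
(1,1): Delta=1.2824 Bond=-77.7270
(2,0): Delta=0.0000 Bond=0.0000
(2,1): Delta=2.4912 Bond=-348.8973
(2,2): Delta=1.0000 Bond=0.0000
V0=155.8330

Under the risk-neutral measure, an up-move has probability p* = (R−d)/(u−d) = 0.7193 and values discount at R = 1.26.
At expiry t=3: V(3,0)=0.0000, V(3,1)=0.0000, V(3,2)=294.7977, V(3,3)=492.4855
  t=2,j=0: stock 124.2700 → up 176.4634 (V=0.0000), down 105.6295 (V=0.0000). Price 0.0000; hedge Δ=0.0000, bond B=0.0000.
  t=2,j=1: stock 207.6040 → up 294.7977 (V=294.7977), down 176.4634 (V=0.0000). Price 168.2916; hedge Δ=2.4912, bond B=-348.8973.
  t=2,j=2: stock 346.8208 → up 492.4855 (V=492.4855), down 294.7977 (V=294.7977). Price 346.8208; hedge Δ=1.0000, bond B=0.0000.
  t=1,j=0: stock 146.2000 → up 207.6040 (V=168.2916), down 124.2700 (V=0.0000). Price 96.0729; hedge Δ=2.0195, bond B=-199.1756.
  t=1,j=1: stock 244.2400 → up 346.8208 (V=346.8208), down 207.6040 (V=168.2916). Price 235.4820; hedge Δ=1.2824, bond B=-77.7270.
  t=0,j=0: stock 172.0000 → up 244.2400 (V=235.4820), down 146.2000 (V=96.0729). Price 155.8330; hedge Δ=1.4220, bond B=-88.7443.
Root portfolio cost Δ·172+B reproduces V0=155.8330.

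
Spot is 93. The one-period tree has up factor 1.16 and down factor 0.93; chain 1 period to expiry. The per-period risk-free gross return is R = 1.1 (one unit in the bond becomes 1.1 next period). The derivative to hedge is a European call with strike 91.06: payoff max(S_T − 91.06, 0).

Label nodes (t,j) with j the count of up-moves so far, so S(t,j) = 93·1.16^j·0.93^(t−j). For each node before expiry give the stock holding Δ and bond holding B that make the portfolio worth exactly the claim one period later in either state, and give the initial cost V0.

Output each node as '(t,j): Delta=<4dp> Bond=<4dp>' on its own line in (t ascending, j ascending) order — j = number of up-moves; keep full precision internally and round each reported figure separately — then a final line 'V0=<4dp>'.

(0,0): Delta=0.7863 Bond=-61.8285
V0=11.3020

No-arbitrage ⇒ martingale measure with p* = (R−d)/(u−d) = 0.7391.
Terminal values V(1,·): V(1,0)=0.0000, V(1,1)=16.8200
  t=0,j=0: stock 93.0000 → up 107.8800 (V=16.8200), down 86.4900 (V=0.0000). Price 11.3020; hedge Δ=0.7863, bond B=-61.8285.
Check: Δ(0,0)·S0 + B(0,0) = 11.3020 = V0.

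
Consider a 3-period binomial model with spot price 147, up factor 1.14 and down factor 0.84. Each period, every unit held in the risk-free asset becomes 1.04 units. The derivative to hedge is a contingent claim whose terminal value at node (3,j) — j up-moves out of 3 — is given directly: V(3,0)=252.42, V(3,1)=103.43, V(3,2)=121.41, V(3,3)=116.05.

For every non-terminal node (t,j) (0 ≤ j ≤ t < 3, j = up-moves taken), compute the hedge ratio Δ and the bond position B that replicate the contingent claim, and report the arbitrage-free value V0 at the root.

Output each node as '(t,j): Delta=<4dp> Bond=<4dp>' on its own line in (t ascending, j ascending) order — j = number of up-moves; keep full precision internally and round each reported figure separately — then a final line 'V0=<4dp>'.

No-arbitrage ⇒ martingale measure with p* = (R−d)/(u−d) = 0.6667.
Terminal values V(3,·): V(3,0)=252.4200, V(3,1)=103.4300, V(3,2)=121.4100, V(3,3)=116.0500
  t=2,j=0: stock 103.7232 → up 118.2444 (V=103.4300), down 87.1275 (V=252.4200). Price 147.2051; hedge Δ=-4.7881, bond B=643.8385.
  t=2,j=1: stock 140.7672 → up 160.4746 (V=121.4100), down 118.2444 (V=103.4300). Price 110.9776; hedge Δ=0.4258, bond B=51.0442.
  t=2,j=2: stock 191.0412 → up 217.7870 (V=116.0500), down 160.4746 (V=121.4100). Price 113.3045; hedge Δ=-0.0935, bond B=131.1712.
  t=1,j=0: stock 123.4800 → up 140.7672 (V=110.9776), down 103.7232 (V=147.2051). Price 118.3206; hedge Δ=-0.9780, bond B=239.0791.
  t=1,j=1: stock 167.5800 → up 191.0412 (V=113.3045), down 140.7672 (V=110.9776). Price 108.2008; hedge Δ=0.0463, bond B=100.4444.
  t=0,j=0: stock 147.0000 → up 167.5800 (V=108.2008), down 123.4800 (V=118.3206). Price 107.2828; hedge Δ=-0.2295, bond B=141.0154.
Self-financing check: at every node Δ·S+B equals the discounted successor values.

(0,0): Delta=-0.2295 Bond=141.0154
(1,0): Delta=-0.9780 Bond=239.0791
(1,1): Delta=0.0463 Bond=100.4444
(2,0): Delta=-4.7881 Bond=643.8385
(2,1): Delta=0.4258 Bond=51.0442
(2,2): Delta=-0.0935 Bond=131.1712
V0=107.2828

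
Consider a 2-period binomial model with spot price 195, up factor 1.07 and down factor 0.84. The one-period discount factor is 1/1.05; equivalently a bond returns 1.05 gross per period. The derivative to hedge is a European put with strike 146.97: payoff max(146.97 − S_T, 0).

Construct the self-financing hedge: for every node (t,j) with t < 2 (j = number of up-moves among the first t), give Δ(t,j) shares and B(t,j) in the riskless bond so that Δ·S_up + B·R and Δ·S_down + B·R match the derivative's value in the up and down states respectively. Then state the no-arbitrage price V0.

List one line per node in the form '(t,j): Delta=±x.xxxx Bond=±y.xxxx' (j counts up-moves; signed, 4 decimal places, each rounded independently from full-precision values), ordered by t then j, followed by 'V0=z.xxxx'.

(0,0): Delta=-0.0173 Bond=3.4410
(1,0): Delta=-0.2489 Bond=41.5506
(1,1): Delta=0.0000 Bond=0.0000
V0=0.0643

No-arbitrage ⇒ martingale measure with p* = (R−d)/(u−d) = 0.9130.
Payoff layer (t=2): V(2,0)=9.3780, V(2,1)=0.0000, V(2,2)=0.0000
(1,0): S=163.8000. Δ = (V_up−V_dn)/(S_up−S_dn) = (0.0000−9.3780)/(175.2660−137.5920) = -0.2489. V = [p*·0.0000 + (1−p*)·9.3780]/1.05 = 0.7766. B = V − Δ·S = 41.5506.
(1,1): S=208.6500. Δ = (V_up−V_dn)/(S_up−S_dn) = (0.0000−0.0000)/(223.2555−175.2660) = 0.0000. V = [p*·0.0000 + (1−p*)·0.0000]/1.05 = 0.0000. B = V − Δ·S = 0.0000.
(0,0): S=195.0000. Δ = (V_up−V_dn)/(S_up−S_dn) = (0.0000−0.7766)/(208.6500−163.8000) = -0.0173. V = [p*·0.0000 + (1−p*)·0.7766]/1.05 = 0.0643. B = V − Δ·S = 3.4410.
Self-financing check: at every node Δ·S+B equals the discounted successor values.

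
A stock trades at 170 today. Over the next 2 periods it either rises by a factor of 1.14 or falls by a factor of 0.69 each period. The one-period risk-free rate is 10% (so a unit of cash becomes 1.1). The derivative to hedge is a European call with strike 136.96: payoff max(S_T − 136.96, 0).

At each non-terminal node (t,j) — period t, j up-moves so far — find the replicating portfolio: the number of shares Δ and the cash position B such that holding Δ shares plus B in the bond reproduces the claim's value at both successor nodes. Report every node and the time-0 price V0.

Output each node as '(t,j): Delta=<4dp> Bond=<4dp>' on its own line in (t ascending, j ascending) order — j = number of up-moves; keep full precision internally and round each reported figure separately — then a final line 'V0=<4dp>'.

Since d<R<u, set p* = (R−d)/(u−d) = 0.9111; price each node as the discounted p*-expectation of its children.
Payoff layer (t=2): V(2,0)=0.0000, V(2,1)=0.0000, V(2,2)=83.9720
Node (1,0) S=117.3000: V=(p*·0.0000+(1−p*)·0.0000)/1.1=0.0000; Δ=(0.0000−0.0000)/(133.7220−80.9370)=0.0000; B=V−Δ·S=0.0000
Node (1,1) S=193.8000: V=(p*·83.9720+(1−p*)·0.0000)/1.1=69.5526; Δ=(83.9720−0.0000)/(220.9320−133.7220)=0.9629; B=V−Δ·S=-117.0519
Node (0,0) S=170.0000: V=(p*·69.5526+(1−p*)·0.0000)/1.1=57.6092; Δ=(69.5526−0.0000)/(193.8000−117.3000)=0.9092; B=V−Δ·S=-96.9521
Check: Δ(0,0)·S0 + B(0,0) = 57.6092 = V0.

(0,0): Delta=0.9092 Bond=-96.9521
(1,0): Delta=0.0000 Bond=0.0000
(1,1): Delta=0.9629 Bond=-117.0519
V0=57.6092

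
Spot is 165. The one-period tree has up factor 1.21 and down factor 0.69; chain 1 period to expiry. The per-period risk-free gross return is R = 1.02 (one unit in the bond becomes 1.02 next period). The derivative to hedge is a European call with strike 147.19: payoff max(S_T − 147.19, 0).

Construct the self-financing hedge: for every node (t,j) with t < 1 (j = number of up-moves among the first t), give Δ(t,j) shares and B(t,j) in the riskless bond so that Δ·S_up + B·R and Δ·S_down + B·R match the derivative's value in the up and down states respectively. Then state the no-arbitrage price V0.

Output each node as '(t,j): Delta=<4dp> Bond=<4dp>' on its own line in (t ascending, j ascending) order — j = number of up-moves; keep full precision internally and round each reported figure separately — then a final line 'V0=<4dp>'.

(0,0): Delta=0.6114 Bond=-68.2455
V0=32.6391

Under the risk-neutral measure, an up-move has probability p* = (R−d)/(u−d) = 0.6346 and values discount at R = 1.02.
Terminal payoffs: V(1,0)=0.0000, V(1,1)=52.4600
  t=0,j=0: stock 165.0000 → up 199.6500 (V=52.4600), down 113.8500 (V=0.0000). Price 32.6391; hedge Δ=0.6114, bond B=-68.2455.
Root portfolio cost Δ·165+B reproduces V0=32.6391.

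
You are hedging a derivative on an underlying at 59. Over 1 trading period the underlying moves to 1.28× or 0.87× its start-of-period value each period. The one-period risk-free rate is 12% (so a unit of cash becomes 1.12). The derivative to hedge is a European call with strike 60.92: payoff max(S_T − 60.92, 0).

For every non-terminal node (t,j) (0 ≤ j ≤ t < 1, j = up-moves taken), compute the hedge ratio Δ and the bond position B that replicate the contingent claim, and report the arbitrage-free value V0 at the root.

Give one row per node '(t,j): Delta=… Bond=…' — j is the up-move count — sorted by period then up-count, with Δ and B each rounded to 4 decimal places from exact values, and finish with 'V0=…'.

(0,0): Delta=0.6036 Bond=-27.6611
V0=7.9486

The replicating-portfolio and risk-neutral prices coincide; use p* = (1.12−0.87)/(1.28−0.87) = 0.6098 for the latter.
Terminal payoffs: V(1,0)=0.0000, V(1,1)=14.6000
(0,0): S=59.0000. Δ = (V_up−V_dn)/(S_up−S_dn) = (14.6000−0.0000)/(75.5200−51.3300) = 0.6036. V = [p*·14.6000 + (1−p*)·0.0000]/1.12 = 7.9486. B = V − Δ·S = -27.6611.
Root portfolio cost Δ·59+B reproduces V0=7.9486.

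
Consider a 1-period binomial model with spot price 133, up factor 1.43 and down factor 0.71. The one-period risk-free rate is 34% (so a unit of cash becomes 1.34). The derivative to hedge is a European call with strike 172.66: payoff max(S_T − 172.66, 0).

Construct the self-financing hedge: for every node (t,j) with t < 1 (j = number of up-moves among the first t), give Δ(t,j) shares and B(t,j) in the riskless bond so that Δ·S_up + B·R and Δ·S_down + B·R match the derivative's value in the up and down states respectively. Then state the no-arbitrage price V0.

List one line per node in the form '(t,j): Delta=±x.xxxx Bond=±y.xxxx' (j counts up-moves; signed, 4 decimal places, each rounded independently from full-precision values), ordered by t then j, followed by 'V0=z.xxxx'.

(0,0): Delta=0.1831 Bond=-12.9004
V0=11.4468

Since d<R<u, set p* = (R−d)/(u−d) = 0.8750; price each node as the discounted p*-expectation of its children.
Terminal payoffs: V(1,0)=0.0000, V(1,1)=17.5300
(0,0): S=133.0000. Δ = (V_up−V_dn)/(S_up−S_dn) = (17.5300−0.0000)/(190.1900−94.4300) = 0.1831. V = [p*·17.5300 + (1−p*)·0.0000]/1.34 = 11.4468. B = V − Δ·S = -12.9004.
The time-0 hedge costs 11.4468, which is the no-arbitrage price.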